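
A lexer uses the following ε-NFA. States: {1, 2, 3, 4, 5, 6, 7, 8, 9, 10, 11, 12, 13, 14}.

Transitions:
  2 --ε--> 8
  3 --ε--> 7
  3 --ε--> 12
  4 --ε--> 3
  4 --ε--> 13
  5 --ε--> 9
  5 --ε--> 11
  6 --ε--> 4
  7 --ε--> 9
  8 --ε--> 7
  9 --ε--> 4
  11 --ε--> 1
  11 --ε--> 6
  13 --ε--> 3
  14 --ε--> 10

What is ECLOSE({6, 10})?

{3, 4, 6, 7, 9, 10, 12, 13}

Start with {6, 10}.
From 6 via ε: add 4.
From 4 via ε: add 3, 13.
From 3 via ε: add 7, 12.
From 7 via ε: add 9.
No new states can be added; the closed set is {3, 4, 6, 7, 9, 10, 12, 13}.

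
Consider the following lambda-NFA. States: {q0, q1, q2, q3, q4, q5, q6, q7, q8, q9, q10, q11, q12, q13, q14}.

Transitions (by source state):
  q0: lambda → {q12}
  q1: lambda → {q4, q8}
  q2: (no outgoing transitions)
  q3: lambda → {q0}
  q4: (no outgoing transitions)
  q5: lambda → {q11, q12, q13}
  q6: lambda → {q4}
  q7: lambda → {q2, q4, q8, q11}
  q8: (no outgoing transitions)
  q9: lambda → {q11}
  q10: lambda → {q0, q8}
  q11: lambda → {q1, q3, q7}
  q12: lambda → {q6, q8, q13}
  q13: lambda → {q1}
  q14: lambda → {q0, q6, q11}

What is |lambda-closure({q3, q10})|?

9

Start with {q3, q10}.
From q3 via lambda: add q0.
From q10 via lambda: add q8.
From q0 via lambda: add q12.
From q12 via lambda: add q6, q13.
From q6 via lambda: add q4.
From q13 via lambda: add q1.
lambda-closure = {q0, q1, q3, q4, q6, q8, q10, q12, q13}, which has 9 states.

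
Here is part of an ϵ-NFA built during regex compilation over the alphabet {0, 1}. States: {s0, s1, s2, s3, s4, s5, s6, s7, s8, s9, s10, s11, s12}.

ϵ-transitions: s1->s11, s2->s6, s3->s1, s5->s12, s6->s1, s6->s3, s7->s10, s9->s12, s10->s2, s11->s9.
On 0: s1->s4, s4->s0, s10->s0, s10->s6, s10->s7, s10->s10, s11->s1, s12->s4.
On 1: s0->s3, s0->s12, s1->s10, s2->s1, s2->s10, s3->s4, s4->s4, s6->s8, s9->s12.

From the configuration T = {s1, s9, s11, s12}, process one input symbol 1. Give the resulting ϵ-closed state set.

s1 on 1 → {s10}.
s9 on 1 → {s12}.
No 1-transition from s11, s12.
Union after reading 1: {s10, s12}.
Now take the ϵ-closure:
From s10 via ϵ: add s2.
From s2 via ϵ: add s6.
From s6 via ϵ: add s1, s3.
From s1 via ϵ: add s11.
From s11 via ϵ: add s9.
No new states can be added; the closed set is {s1, s2, s3, s6, s9, s10, s11, s12}.

{s1, s2, s3, s6, s9, s10, s11, s12}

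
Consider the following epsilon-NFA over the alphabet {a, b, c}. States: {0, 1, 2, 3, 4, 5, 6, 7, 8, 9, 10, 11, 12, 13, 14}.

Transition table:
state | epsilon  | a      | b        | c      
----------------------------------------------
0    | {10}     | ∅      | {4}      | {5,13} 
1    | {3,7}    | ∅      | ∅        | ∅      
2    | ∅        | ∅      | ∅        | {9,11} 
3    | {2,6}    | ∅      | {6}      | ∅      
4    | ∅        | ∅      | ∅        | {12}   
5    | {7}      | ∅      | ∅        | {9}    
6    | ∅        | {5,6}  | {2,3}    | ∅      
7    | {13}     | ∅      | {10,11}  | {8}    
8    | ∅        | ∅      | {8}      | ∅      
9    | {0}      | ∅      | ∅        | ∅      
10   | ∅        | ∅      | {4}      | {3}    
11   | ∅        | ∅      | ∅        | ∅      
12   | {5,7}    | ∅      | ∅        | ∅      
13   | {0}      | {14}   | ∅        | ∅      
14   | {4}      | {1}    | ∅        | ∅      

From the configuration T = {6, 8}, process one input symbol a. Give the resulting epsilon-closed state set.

{0, 5, 6, 7, 10, 13}

6 on a → {5, 6}.
No a-transition from 8.
Union after reading a: {5, 6}.
Now take the epsilon-closure:
From 5 via epsilon: add 7.
From 7 via epsilon: add 13.
From 13 via epsilon: add 0.
From 0 via epsilon: add 10.
No new states can be added; the closed set is {0, 5, 6, 7, 10, 13}.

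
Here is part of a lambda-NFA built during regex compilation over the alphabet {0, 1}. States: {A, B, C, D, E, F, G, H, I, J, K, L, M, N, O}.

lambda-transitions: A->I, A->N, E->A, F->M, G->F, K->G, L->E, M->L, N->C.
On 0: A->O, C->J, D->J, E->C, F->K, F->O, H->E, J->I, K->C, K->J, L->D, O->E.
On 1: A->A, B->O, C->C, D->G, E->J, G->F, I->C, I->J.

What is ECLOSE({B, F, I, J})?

{A, B, C, E, F, I, J, L, M, N}

Start with {B, F, I, J}.
From F via lambda: add M.
From M via lambda: add L.
From L via lambda: add E.
From E via lambda: add A.
From A via lambda: add N.
From N via lambda: add C.
No new states can be added; the closed set is {A, B, C, E, F, I, J, L, M, N}.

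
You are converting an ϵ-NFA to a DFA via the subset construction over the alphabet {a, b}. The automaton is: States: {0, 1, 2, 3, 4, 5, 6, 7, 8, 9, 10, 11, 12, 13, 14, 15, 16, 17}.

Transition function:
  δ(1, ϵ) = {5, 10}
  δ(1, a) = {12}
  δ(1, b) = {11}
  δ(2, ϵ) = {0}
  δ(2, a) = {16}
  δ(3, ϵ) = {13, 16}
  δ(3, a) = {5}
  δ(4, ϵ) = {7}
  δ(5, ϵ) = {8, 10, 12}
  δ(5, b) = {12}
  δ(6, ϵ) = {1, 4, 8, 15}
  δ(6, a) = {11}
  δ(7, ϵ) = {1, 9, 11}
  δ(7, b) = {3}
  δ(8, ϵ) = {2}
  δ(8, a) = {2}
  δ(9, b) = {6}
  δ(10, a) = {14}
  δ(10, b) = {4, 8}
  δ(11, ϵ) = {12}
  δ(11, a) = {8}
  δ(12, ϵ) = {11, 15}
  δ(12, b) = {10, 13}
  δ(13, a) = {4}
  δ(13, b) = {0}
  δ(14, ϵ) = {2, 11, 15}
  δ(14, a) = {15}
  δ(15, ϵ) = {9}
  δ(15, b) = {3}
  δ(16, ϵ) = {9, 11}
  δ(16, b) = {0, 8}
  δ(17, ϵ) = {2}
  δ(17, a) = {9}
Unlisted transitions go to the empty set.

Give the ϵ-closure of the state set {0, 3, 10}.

Start with {0, 3, 10}.
From 3 via ϵ: add 13, 16.
From 16 via ϵ: add 9, 11.
From 11 via ϵ: add 12.
From 12 via ϵ: add 15.
No new states can be added; the closed set is {0, 3, 9, 10, 11, 12, 13, 15, 16}.

{0, 3, 9, 10, 11, 12, 13, 15, 16}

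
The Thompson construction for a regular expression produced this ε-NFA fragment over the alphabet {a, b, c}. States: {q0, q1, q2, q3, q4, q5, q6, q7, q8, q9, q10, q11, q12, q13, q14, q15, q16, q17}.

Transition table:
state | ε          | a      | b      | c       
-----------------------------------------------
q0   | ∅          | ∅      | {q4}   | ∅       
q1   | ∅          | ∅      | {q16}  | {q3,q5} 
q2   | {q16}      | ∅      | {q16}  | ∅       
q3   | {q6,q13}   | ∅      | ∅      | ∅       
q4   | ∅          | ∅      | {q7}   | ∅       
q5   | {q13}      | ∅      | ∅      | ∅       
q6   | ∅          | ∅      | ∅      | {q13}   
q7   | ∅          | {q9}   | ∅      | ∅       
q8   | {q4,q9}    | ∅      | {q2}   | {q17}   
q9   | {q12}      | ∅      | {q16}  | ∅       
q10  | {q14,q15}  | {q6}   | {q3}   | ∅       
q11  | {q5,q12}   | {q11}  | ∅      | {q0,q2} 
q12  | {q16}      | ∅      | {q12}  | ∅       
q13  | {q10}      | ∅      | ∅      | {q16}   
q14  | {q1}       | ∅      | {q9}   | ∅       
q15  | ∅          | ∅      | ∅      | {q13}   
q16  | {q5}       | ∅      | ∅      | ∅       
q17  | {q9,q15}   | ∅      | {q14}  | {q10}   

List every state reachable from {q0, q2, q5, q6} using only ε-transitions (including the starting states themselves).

{q0, q1, q2, q5, q6, q10, q13, q14, q15, q16}

Start with {q0, q2, q5, q6}.
From q2 via ε: add q16.
From q5 via ε: add q13.
From q13 via ε: add q10.
From q10 via ε: add q14, q15.
From q14 via ε: add q1.
No new states can be added; the closed set is {q0, q1, q2, q5, q6, q10, q13, q14, q15, q16}.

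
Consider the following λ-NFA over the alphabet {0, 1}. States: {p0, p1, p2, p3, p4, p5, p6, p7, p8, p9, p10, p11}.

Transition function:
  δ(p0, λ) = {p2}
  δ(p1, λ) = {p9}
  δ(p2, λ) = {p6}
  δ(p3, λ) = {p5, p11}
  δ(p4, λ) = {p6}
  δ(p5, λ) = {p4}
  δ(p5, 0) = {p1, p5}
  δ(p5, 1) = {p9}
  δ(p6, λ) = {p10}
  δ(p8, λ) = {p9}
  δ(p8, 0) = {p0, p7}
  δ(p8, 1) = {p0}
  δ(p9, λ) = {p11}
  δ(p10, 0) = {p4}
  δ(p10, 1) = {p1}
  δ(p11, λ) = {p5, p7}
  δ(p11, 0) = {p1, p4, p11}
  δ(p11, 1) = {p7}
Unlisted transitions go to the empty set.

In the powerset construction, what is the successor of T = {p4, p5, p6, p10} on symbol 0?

{p1, p4, p5, p6, p7, p9, p10, p11}

p5 on 0 → {p1, p5}.
p10 on 0 → {p4}.
No 0-transition from p4, p6.
Union after reading 0: {p1, p4, p5}.
Now take the λ-closure:
From p1 via λ: add p9.
From p4 via λ: add p6.
From p6 via λ: add p10.
From p9 via λ: add p11.
From p11 via λ: add p7.
No new states can be added; the closed set is {p1, p4, p5, p6, p7, p9, p10, p11}.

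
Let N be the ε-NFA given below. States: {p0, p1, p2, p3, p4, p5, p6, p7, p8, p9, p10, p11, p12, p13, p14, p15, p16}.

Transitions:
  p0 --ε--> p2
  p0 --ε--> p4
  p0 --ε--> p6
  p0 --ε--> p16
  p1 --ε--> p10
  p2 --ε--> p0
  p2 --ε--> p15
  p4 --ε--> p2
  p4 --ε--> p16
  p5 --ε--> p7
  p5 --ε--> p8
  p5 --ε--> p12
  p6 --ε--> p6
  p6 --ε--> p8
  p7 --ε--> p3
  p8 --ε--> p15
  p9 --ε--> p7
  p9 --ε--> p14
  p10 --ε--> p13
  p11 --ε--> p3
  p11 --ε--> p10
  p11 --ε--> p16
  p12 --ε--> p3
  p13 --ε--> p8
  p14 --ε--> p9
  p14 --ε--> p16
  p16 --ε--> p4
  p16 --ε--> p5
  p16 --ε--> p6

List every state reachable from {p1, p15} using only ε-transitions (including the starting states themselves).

Start with {p1, p15}.
From p1 via ε: add p10.
From p10 via ε: add p13.
From p13 via ε: add p8.
No new states can be added; the closed set is {p1, p8, p10, p13, p15}.

{p1, p8, p10, p13, p15}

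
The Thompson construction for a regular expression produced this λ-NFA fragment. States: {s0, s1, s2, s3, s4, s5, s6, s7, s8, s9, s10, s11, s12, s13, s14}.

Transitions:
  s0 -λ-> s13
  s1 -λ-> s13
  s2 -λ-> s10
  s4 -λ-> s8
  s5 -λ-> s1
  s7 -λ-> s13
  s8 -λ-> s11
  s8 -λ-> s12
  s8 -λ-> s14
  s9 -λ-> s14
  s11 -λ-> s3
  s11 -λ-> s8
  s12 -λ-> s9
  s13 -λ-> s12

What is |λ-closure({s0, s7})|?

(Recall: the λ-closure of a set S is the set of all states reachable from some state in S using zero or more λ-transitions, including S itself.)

Start with {s0, s7}.
From s0 via λ: add s13.
From s13 via λ: add s12.
From s12 via λ: add s9.
From s9 via λ: add s14.
λ-closure = {s0, s7, s9, s12, s13, s14}, which has 6 states.

6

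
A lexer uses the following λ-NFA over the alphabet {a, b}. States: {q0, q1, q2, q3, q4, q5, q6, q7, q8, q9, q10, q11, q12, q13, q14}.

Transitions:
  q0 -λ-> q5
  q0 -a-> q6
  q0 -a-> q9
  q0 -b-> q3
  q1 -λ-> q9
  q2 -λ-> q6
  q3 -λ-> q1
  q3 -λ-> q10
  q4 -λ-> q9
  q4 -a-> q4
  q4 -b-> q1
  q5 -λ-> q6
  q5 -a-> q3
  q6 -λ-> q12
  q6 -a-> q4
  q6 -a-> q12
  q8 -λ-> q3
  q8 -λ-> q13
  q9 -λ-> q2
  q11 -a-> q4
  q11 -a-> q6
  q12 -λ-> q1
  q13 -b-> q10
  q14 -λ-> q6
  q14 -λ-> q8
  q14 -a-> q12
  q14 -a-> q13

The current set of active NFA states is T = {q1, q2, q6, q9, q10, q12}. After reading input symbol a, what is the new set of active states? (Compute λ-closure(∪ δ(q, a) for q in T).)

q6 on a → {q4, q12}.
No a-transition from q1, q2, q9, q10, q12.
Union after reading a: {q4, q12}.
Now take the λ-closure:
From q4 via λ: add q9.
From q12 via λ: add q1.
From q9 via λ: add q2.
From q2 via λ: add q6.
No new states can be added; the closed set is {q1, q2, q4, q6, q9, q12}.

{q1, q2, q4, q6, q9, q12}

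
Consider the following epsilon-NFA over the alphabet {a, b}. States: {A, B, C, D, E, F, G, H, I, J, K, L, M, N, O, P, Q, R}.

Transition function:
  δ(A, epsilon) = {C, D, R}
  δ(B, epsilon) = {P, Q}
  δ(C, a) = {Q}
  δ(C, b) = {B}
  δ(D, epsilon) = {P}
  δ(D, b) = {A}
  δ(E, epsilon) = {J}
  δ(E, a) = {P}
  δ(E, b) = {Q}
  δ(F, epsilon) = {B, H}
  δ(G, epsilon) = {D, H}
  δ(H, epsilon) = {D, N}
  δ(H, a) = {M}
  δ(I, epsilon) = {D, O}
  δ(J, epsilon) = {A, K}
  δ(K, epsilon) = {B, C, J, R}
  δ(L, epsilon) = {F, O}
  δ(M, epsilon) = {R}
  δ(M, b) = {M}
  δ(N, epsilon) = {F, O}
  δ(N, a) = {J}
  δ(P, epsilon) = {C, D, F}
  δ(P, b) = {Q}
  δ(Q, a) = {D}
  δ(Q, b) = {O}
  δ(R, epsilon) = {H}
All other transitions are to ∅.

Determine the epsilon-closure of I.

Start with {I}.
From I via epsilon: add D, O.
From D via epsilon: add P.
From P via epsilon: add C, F.
From F via epsilon: add B, H.
From B via epsilon: add Q.
From H via epsilon: add N.
No new states can be added; the closed set is {B, C, D, F, H, I, N, O, P, Q}.

{B, C, D, F, H, I, N, O, P, Q}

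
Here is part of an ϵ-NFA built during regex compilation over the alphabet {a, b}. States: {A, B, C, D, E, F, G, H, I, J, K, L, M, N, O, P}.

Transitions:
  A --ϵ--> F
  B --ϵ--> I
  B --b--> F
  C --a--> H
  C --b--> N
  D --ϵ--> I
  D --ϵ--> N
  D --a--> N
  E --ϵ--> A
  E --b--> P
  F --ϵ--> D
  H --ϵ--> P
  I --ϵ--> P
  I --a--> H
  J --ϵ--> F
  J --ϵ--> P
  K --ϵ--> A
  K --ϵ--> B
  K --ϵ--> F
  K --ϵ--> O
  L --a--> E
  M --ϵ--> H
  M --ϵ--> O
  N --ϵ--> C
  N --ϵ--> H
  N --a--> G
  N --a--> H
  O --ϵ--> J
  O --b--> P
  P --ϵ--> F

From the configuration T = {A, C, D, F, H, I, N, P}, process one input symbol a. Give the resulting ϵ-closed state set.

C on a → {H}.
D on a → {N}.
I on a → {H}.
N on a → {G, H}.
No a-transition from A, F, H, P.
Union after reading a: {G, H, N}.
Now take the ϵ-closure:
From H via ϵ: add P.
From N via ϵ: add C.
From P via ϵ: add F.
From F via ϵ: add D.
From D via ϵ: add I.
No new states can be added; the closed set is {C, D, F, G, H, I, N, P}.

{C, D, F, G, H, I, N, P}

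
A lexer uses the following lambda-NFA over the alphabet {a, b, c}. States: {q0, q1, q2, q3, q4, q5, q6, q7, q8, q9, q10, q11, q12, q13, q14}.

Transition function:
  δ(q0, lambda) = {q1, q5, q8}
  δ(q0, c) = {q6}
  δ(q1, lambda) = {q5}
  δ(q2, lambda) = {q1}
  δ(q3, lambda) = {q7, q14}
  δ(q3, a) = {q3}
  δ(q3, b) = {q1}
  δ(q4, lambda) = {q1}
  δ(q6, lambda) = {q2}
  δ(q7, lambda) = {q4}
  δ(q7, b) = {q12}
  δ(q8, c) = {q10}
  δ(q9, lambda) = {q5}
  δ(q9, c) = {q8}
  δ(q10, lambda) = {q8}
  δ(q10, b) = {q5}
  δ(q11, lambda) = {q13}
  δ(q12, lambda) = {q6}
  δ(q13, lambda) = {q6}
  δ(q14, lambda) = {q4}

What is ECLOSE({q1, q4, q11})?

Start with {q1, q4, q11}.
From q1 via lambda: add q5.
From q11 via lambda: add q13.
From q13 via lambda: add q6.
From q6 via lambda: add q2.
No new states can be added; the closed set is {q1, q2, q4, q5, q6, q11, q13}.

{q1, q2, q4, q5, q6, q11, q13}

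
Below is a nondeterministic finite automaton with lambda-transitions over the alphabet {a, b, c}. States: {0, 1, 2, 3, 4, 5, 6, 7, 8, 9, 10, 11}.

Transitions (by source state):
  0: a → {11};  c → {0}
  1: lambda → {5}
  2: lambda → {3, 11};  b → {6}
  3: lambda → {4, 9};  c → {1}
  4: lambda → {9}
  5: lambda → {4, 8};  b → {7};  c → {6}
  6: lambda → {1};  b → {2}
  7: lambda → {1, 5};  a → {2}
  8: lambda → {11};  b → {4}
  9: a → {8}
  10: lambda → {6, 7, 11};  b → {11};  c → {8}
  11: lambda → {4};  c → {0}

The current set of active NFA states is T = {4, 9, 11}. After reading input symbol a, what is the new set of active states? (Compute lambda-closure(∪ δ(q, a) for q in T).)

9 on a → {8}.
No a-transition from 4, 11.
Union after reading a: {8}.
Now take the lambda-closure:
From 8 via lambda: add 11.
From 11 via lambda: add 4.
From 4 via lambda: add 9.
No new states can be added; the closed set is {4, 8, 9, 11}.

{4, 8, 9, 11}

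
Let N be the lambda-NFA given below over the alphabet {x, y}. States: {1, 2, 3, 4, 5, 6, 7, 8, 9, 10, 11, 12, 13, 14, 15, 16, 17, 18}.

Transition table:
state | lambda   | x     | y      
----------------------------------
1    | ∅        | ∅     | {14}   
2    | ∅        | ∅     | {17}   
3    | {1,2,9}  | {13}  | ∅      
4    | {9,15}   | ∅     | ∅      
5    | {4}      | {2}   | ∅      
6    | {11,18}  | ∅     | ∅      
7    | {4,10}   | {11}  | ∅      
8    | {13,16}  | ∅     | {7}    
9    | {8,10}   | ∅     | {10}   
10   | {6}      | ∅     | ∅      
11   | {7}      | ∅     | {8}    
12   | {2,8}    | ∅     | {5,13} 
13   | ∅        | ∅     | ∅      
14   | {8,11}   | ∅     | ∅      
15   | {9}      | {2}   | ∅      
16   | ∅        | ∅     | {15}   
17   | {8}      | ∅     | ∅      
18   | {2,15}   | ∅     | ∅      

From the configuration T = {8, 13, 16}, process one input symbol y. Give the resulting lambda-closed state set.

{2, 4, 6, 7, 8, 9, 10, 11, 13, 15, 16, 18}

8 on y → {7}.
16 on y → {15}.
No y-transition from 13.
Union after reading y: {7, 15}.
Now take the lambda-closure:
From 7 via lambda: add 4, 10.
From 15 via lambda: add 9.
From 9 via lambda: add 8.
From 10 via lambda: add 6.
From 6 via lambda: add 11, 18.
From 8 via lambda: add 13, 16.
From 18 via lambda: add 2.
No new states can be added; the closed set is {2, 4, 6, 7, 8, 9, 10, 11, 13, 15, 16, 18}.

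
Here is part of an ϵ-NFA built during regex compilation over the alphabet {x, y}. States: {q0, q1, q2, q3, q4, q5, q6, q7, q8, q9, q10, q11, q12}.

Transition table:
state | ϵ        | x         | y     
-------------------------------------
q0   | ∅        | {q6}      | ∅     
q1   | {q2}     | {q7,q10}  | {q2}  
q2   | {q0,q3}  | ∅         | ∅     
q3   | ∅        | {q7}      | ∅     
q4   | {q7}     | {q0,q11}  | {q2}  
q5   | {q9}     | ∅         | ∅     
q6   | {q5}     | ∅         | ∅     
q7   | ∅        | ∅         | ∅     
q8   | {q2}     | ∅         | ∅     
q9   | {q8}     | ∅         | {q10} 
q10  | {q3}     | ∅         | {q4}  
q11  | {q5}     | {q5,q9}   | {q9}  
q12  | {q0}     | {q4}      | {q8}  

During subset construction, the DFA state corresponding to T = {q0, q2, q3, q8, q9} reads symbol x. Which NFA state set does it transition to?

{q0, q2, q3, q5, q6, q7, q8, q9}

q0 on x → {q6}.
q3 on x → {q7}.
No x-transition from q2, q8, q9.
Union after reading x: {q6, q7}.
Now take the ϵ-closure:
From q6 via ϵ: add q5.
From q5 via ϵ: add q9.
From q9 via ϵ: add q8.
From q8 via ϵ: add q2.
From q2 via ϵ: add q0, q3.
No new states can be added; the closed set is {q0, q2, q3, q5, q6, q7, q8, q9}.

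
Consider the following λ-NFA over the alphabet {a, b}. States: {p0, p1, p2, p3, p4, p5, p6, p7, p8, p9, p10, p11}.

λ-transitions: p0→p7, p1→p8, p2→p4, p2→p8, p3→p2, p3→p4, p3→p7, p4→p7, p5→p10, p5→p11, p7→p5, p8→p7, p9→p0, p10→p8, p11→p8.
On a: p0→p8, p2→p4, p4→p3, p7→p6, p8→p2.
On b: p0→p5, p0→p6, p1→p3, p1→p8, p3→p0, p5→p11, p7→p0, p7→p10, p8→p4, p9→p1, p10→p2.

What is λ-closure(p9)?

{p0, p5, p7, p8, p9, p10, p11}

Start with {p9}.
From p9 via λ: add p0.
From p0 via λ: add p7.
From p7 via λ: add p5.
From p5 via λ: add p10, p11.
From p10 via λ: add p8.
No new states can be added; the closed set is {p0, p5, p7, p8, p9, p10, p11}.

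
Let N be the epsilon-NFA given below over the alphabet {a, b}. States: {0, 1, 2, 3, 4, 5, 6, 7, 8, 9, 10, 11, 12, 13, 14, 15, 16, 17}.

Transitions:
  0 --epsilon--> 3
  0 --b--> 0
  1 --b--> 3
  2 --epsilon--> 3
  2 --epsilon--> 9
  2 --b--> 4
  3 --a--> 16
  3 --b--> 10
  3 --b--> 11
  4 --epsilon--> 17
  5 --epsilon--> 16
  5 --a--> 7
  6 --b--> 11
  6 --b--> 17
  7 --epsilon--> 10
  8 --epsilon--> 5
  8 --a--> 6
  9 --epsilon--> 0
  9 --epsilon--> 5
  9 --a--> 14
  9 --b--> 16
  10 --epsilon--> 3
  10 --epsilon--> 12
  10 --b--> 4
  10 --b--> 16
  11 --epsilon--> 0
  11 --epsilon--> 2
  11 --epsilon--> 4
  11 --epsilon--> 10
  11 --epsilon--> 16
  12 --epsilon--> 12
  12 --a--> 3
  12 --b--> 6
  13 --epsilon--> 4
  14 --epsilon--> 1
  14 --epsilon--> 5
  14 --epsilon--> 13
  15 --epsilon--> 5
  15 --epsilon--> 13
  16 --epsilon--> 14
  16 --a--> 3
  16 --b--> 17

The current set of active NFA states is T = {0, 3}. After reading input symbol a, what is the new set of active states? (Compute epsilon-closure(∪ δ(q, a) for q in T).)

3 on a → {16}.
No a-transition from 0.
Union after reading a: {16}.
Now take the epsilon-closure:
From 16 via epsilon: add 14.
From 14 via epsilon: add 1, 5, 13.
From 13 via epsilon: add 4.
From 4 via epsilon: add 17.
No new states can be added; the closed set is {1, 4, 5, 13, 14, 16, 17}.

{1, 4, 5, 13, 14, 16, 17}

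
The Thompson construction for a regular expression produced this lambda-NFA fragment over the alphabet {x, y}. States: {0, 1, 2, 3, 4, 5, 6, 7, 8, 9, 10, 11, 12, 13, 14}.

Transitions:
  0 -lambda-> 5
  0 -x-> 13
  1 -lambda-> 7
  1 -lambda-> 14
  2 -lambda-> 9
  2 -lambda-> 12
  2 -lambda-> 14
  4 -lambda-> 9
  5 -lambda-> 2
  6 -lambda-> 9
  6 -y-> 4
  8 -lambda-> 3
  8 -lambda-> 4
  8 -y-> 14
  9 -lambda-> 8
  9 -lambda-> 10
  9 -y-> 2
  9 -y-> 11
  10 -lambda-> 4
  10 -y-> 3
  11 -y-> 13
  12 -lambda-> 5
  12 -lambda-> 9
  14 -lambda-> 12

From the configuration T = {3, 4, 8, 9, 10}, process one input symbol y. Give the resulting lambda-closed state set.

{2, 3, 4, 5, 8, 9, 10, 11, 12, 14}

8 on y → {14}.
9 on y → {2, 11}.
10 on y → {3}.
No y-transition from 3, 4.
Union after reading y: {2, 3, 11, 14}.
Now take the lambda-closure:
From 2 via lambda: add 9, 12.
From 9 via lambda: add 8, 10.
From 12 via lambda: add 5.
From 8 via lambda: add 4.
No new states can be added; the closed set is {2, 3, 4, 5, 8, 9, 10, 11, 12, 14}.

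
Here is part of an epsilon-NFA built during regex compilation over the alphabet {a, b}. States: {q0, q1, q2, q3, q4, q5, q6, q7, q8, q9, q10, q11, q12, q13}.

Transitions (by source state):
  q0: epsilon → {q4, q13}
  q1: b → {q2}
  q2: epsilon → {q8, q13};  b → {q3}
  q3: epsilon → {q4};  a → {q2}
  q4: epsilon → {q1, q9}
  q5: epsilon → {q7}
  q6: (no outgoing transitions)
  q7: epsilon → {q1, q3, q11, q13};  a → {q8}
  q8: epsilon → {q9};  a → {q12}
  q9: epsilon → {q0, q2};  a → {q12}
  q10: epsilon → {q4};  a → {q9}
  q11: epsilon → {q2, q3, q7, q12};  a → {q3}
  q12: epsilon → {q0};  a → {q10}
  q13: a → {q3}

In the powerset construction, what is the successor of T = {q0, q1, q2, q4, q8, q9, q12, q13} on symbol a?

q8 on a → {q12}.
q9 on a → {q12}.
q12 on a → {q10}.
q13 on a → {q3}.
No a-transition from q0, q1, q2, q4.
Union after reading a: {q3, q10, q12}.
Now take the epsilon-closure:
From q3 via epsilon: add q4.
From q12 via epsilon: add q0.
From q0 via epsilon: add q13.
From q4 via epsilon: add q1, q9.
From q9 via epsilon: add q2.
From q2 via epsilon: add q8.
No new states can be added; the closed set is {q0, q1, q2, q3, q4, q8, q9, q10, q12, q13}.

{q0, q1, q2, q3, q4, q8, q9, q10, q12, q13}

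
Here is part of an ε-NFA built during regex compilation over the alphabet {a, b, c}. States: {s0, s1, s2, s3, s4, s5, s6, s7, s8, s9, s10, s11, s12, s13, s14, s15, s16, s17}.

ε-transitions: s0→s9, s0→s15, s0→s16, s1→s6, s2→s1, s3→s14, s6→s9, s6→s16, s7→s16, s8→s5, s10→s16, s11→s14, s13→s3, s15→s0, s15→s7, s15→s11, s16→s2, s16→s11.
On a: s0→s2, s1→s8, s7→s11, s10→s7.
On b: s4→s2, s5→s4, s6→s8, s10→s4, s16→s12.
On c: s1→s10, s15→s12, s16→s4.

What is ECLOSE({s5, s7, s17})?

Start with {s5, s7, s17}.
From s7 via ε: add s16.
From s16 via ε: add s2, s11.
From s2 via ε: add s1.
From s11 via ε: add s14.
From s1 via ε: add s6.
From s6 via ε: add s9.
No new states can be added; the closed set is {s1, s2, s5, s6, s7, s9, s11, s14, s16, s17}.

{s1, s2, s5, s6, s7, s9, s11, s14, s16, s17}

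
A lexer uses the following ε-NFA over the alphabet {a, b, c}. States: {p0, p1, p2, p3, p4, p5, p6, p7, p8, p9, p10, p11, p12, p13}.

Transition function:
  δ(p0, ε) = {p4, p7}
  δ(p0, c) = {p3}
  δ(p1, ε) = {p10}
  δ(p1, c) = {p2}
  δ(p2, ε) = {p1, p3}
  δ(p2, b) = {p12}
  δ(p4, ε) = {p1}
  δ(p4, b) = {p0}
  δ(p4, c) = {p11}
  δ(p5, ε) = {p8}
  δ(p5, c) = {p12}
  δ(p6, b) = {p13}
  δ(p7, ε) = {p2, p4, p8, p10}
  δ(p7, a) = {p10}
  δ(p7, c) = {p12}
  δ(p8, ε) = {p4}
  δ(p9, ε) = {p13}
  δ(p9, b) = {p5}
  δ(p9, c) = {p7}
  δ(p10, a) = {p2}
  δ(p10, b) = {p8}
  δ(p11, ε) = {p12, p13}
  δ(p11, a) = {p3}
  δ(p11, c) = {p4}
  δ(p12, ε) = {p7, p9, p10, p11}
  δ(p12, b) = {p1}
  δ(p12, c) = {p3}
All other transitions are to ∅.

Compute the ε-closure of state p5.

{p1, p4, p5, p8, p10}

Start with {p5}.
From p5 via ε: add p8.
From p8 via ε: add p4.
From p4 via ε: add p1.
From p1 via ε: add p10.
No new states can be added; the closed set is {p1, p4, p5, p8, p10}.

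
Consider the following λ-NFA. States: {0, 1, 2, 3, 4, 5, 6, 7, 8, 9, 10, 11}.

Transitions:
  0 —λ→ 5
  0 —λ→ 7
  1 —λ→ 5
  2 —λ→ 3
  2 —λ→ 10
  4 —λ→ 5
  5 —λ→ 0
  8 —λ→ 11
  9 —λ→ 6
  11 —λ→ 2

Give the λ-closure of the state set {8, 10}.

{2, 3, 8, 10, 11}

Start with {8, 10}.
From 8 via λ: add 11.
From 11 via λ: add 2.
From 2 via λ: add 3.
No new states can be added; the closed set is {2, 3, 8, 10, 11}.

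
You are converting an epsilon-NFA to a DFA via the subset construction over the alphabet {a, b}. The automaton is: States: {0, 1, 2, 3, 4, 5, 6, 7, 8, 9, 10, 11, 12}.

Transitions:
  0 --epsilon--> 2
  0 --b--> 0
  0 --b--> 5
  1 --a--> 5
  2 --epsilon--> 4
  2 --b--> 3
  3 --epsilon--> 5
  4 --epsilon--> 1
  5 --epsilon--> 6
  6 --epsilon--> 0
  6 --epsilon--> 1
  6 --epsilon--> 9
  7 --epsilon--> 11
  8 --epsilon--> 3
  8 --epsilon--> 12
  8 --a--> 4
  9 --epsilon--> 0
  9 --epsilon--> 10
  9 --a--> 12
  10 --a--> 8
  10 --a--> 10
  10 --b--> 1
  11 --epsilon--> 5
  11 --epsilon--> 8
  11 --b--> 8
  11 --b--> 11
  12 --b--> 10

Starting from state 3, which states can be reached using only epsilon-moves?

{0, 1, 2, 3, 4, 5, 6, 9, 10}

Start with {3}.
From 3 via epsilon: add 5.
From 5 via epsilon: add 6.
From 6 via epsilon: add 0, 1, 9.
From 0 via epsilon: add 2.
From 9 via epsilon: add 10.
From 2 via epsilon: add 4.
No new states can be added; the closed set is {0, 1, 2, 3, 4, 5, 6, 9, 10}.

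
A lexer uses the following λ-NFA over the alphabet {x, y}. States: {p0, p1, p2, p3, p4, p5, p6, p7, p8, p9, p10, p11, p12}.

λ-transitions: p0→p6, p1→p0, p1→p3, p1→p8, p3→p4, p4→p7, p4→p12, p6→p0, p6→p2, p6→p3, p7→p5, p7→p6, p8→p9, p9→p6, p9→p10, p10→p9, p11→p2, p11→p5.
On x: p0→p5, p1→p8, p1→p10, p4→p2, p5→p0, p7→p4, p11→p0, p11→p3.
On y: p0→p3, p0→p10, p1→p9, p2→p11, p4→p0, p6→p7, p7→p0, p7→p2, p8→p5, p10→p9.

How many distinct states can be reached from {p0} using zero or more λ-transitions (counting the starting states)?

Start with {p0}.
From p0 via λ: add p6.
From p6 via λ: add p2, p3.
From p3 via λ: add p4.
From p4 via λ: add p7, p12.
From p7 via λ: add p5.
λ-closure = {p0, p2, p3, p4, p5, p6, p7, p12}, which has 8 states.

8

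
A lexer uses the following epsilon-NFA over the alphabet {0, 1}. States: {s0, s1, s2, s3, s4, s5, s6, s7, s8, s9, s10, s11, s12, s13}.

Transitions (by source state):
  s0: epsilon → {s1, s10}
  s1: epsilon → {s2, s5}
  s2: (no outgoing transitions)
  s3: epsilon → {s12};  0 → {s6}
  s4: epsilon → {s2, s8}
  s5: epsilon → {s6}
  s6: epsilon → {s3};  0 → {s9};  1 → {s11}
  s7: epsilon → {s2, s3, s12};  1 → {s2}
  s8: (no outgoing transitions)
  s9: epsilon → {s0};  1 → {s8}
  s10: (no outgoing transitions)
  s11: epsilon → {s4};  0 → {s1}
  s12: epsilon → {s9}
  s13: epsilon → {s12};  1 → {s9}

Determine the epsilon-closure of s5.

Start with {s5}.
From s5 via epsilon: add s6.
From s6 via epsilon: add s3.
From s3 via epsilon: add s12.
From s12 via epsilon: add s9.
From s9 via epsilon: add s0.
From s0 via epsilon: add s1, s10.
From s1 via epsilon: add s2.
No new states can be added; the closed set is {s0, s1, s2, s3, s5, s6, s9, s10, s12}.

{s0, s1, s2, s3, s5, s6, s9, s10, s12}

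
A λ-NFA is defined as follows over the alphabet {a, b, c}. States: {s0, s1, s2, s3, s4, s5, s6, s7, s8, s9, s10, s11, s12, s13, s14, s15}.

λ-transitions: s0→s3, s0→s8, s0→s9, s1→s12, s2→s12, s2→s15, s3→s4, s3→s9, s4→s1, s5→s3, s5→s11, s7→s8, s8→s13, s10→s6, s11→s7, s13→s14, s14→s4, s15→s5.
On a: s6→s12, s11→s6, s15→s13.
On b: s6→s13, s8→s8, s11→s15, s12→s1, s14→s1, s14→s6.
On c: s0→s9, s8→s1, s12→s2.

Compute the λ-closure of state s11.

{s1, s4, s7, s8, s11, s12, s13, s14}

Start with {s11}.
From s11 via λ: add s7.
From s7 via λ: add s8.
From s8 via λ: add s13.
From s13 via λ: add s14.
From s14 via λ: add s4.
From s4 via λ: add s1.
From s1 via λ: add s12.
No new states can be added; the closed set is {s1, s4, s7, s8, s11, s12, s13, s14}.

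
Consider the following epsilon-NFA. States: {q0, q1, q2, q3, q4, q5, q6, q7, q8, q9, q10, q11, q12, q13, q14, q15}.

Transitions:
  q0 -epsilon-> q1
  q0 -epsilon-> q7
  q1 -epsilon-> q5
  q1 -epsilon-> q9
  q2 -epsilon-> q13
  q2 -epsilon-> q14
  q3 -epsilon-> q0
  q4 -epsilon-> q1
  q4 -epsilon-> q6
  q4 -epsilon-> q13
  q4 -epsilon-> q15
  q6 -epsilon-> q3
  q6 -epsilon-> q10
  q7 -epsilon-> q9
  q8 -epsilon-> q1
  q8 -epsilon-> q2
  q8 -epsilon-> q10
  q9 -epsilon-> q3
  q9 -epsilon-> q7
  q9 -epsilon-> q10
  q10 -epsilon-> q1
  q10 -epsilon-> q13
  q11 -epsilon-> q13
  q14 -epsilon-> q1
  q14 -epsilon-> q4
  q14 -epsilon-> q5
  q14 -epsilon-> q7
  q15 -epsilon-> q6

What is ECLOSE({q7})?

Start with {q7}.
From q7 via epsilon: add q9.
From q9 via epsilon: add q3, q10.
From q3 via epsilon: add q0.
From q10 via epsilon: add q1, q13.
From q1 via epsilon: add q5.
No new states can be added; the closed set is {q0, q1, q3, q5, q7, q9, q10, q13}.

{q0, q1, q3, q5, q7, q9, q10, q13}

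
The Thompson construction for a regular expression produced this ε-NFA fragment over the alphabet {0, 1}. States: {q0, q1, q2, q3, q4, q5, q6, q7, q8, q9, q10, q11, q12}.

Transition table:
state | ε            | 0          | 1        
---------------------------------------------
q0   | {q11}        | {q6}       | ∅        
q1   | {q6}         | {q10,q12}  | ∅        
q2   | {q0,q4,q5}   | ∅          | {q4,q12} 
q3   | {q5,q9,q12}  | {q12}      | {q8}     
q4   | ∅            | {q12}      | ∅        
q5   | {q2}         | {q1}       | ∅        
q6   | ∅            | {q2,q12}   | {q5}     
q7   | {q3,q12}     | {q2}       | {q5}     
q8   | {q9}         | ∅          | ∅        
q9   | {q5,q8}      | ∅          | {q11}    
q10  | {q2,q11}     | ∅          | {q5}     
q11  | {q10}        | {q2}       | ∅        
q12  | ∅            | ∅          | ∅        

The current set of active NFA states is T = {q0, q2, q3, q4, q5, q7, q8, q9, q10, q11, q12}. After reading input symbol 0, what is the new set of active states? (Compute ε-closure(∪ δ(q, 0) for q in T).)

{q0, q1, q2, q4, q5, q6, q10, q11, q12}

q0 on 0 → {q6}.
q3 on 0 → {q12}.
q4 on 0 → {q12}.
q5 on 0 → {q1}.
q7 on 0 → {q2}.
q11 on 0 → {q2}.
No 0-transition from q2, q8, q9, q10, q12.
Union after reading 0: {q1, q2, q6, q12}.
Now take the ε-closure:
From q2 via ε: add q0, q4, q5.
From q0 via ε: add q11.
From q11 via ε: add q10.
No new states can be added; the closed set is {q0, q1, q2, q4, q5, q6, q10, q11, q12}.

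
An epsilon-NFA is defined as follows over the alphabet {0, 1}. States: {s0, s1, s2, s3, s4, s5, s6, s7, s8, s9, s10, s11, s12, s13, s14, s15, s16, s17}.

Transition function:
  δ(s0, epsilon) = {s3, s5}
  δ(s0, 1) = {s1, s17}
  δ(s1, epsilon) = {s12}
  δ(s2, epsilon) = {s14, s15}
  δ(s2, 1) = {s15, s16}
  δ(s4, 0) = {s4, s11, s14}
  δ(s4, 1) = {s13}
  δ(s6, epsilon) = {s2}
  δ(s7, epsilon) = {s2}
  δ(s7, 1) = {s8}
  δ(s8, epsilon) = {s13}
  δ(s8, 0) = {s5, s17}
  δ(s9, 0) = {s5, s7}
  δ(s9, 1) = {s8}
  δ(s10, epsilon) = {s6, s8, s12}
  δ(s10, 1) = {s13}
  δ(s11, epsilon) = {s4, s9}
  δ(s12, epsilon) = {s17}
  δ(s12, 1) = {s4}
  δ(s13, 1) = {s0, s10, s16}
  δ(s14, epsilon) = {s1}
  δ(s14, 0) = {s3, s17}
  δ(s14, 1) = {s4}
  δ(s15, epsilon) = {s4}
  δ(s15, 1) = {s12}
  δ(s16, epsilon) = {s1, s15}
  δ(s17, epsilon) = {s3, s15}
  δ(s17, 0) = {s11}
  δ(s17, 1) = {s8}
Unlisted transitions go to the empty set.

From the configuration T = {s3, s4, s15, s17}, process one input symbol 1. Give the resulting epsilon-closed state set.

s4 on 1 → {s13}.
s15 on 1 → {s12}.
s17 on 1 → {s8}.
No 1-transition from s3.
Union after reading 1: {s8, s12, s13}.
Now take the epsilon-closure:
From s12 via epsilon: add s17.
From s17 via epsilon: add s3, s15.
From s15 via epsilon: add s4.
No new states can be added; the closed set is {s3, s4, s8, s12, s13, s15, s17}.

{s3, s4, s8, s12, s13, s15, s17}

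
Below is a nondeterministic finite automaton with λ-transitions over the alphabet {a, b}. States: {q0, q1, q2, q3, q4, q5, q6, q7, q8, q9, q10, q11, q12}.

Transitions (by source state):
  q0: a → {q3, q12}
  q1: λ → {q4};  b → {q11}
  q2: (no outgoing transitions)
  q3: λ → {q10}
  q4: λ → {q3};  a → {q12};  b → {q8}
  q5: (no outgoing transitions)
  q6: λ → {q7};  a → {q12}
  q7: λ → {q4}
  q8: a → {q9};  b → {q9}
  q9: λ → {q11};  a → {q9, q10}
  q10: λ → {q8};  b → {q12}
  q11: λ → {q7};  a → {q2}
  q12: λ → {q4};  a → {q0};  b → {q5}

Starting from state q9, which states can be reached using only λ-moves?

{q3, q4, q7, q8, q9, q10, q11}

Start with {q9}.
From q9 via λ: add q11.
From q11 via λ: add q7.
From q7 via λ: add q4.
From q4 via λ: add q3.
From q3 via λ: add q10.
From q10 via λ: add q8.
No new states can be added; the closed set is {q3, q4, q7, q8, q9, q10, q11}.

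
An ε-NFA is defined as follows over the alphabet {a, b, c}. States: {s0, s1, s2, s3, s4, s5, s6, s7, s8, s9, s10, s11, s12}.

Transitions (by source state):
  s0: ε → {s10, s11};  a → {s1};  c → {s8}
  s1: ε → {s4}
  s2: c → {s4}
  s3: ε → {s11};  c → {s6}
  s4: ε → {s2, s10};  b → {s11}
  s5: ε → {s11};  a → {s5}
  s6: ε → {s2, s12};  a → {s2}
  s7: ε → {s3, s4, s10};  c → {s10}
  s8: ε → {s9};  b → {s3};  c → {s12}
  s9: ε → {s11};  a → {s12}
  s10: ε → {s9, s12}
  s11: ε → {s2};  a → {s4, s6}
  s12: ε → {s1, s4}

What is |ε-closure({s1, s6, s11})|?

Start with {s1, s6, s11}.
From s1 via ε: add s4.
From s6 via ε: add s2, s12.
From s4 via ε: add s10.
From s10 via ε: add s9.
ε-closure = {s1, s2, s4, s6, s9, s10, s11, s12}, which has 8 states.

8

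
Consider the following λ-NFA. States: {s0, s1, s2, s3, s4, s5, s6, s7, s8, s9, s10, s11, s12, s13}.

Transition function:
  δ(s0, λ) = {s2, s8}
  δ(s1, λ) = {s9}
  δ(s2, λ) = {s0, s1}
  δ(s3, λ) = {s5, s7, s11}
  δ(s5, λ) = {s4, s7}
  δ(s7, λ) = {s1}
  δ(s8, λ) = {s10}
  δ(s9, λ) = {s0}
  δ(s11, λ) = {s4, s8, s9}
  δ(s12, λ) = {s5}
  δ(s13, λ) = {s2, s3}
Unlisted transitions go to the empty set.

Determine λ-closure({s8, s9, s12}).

Start with {s8, s9, s12}.
From s8 via λ: add s10.
From s9 via λ: add s0.
From s12 via λ: add s5.
From s0 via λ: add s2.
From s5 via λ: add s4, s7.
From s2 via λ: add s1.
No new states can be added; the closed set is {s0, s1, s2, s4, s5, s7, s8, s9, s10, s12}.

{s0, s1, s2, s4, s5, s7, s8, s9, s10, s12}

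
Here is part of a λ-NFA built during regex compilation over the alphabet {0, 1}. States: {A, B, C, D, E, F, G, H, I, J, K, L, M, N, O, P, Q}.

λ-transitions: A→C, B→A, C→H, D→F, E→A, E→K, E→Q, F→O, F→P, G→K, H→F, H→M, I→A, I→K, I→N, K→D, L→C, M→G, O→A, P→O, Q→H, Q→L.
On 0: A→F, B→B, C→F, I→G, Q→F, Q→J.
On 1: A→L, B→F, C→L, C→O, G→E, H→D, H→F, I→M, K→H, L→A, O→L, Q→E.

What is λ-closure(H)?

{A, C, D, F, G, H, K, M, O, P}

Start with {H}.
From H via λ: add F, M.
From F via λ: add O, P.
From M via λ: add G.
From G via λ: add K.
From O via λ: add A.
From A via λ: add C.
From K via λ: add D.
No new states can be added; the closed set is {A, C, D, F, G, H, K, M, O, P}.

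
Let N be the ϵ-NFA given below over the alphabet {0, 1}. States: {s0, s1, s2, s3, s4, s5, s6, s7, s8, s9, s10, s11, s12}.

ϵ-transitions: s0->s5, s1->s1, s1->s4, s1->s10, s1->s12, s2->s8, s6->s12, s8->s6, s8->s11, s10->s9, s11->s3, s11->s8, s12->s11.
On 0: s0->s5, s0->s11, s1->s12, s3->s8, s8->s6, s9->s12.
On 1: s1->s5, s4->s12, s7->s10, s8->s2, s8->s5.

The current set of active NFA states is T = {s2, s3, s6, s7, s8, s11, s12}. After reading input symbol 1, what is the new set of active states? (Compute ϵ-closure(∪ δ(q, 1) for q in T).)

{s2, s3, s5, s6, s8, s9, s10, s11, s12}

s7 on 1 → {s10}.
s8 on 1 → {s2, s5}.
No 1-transition from s2, s3, s6, s11, s12.
Union after reading 1: {s2, s5, s10}.
Now take the ϵ-closure:
From s2 via ϵ: add s8.
From s10 via ϵ: add s9.
From s8 via ϵ: add s6, s11.
From s6 via ϵ: add s12.
From s11 via ϵ: add s3.
No new states can be added; the closed set is {s2, s3, s5, s6, s8, s9, s10, s11, s12}.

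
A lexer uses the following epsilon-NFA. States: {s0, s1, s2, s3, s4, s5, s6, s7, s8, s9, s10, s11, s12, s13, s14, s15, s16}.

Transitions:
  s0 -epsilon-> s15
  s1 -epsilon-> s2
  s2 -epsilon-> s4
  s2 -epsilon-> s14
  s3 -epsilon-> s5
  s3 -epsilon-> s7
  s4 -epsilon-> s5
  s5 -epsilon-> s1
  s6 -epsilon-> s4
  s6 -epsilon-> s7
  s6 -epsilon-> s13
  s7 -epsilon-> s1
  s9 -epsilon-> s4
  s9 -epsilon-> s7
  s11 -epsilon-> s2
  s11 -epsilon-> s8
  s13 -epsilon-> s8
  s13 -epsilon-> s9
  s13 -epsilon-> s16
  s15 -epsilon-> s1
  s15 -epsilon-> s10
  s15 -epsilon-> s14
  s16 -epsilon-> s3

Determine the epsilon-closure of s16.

{s1, s2, s3, s4, s5, s7, s14, s16}

Start with {s16}.
From s16 via epsilon: add s3.
From s3 via epsilon: add s5, s7.
From s5 via epsilon: add s1.
From s1 via epsilon: add s2.
From s2 via epsilon: add s4, s14.
No new states can be added; the closed set is {s1, s2, s3, s4, s5, s7, s14, s16}.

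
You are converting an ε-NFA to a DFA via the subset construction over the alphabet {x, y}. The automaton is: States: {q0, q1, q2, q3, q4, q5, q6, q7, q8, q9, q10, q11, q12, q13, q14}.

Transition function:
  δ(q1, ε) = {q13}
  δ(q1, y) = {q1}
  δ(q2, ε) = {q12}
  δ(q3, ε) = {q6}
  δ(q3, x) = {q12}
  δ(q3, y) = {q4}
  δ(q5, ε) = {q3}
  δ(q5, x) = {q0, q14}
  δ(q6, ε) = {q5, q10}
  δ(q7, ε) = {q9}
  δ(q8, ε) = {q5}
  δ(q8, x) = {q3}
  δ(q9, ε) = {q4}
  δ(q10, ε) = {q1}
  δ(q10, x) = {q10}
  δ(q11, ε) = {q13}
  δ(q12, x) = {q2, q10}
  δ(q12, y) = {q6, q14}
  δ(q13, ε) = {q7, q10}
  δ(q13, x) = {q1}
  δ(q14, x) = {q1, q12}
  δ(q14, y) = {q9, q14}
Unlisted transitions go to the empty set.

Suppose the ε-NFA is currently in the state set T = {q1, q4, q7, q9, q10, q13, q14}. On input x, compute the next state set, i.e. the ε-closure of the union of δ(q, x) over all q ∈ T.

{q1, q4, q7, q9, q10, q12, q13}

q10 on x → {q10}.
q13 on x → {q1}.
q14 on x → {q1, q12}.
No x-transition from q1, q4, q7, q9.
Union after reading x: {q1, q10, q12}.
Now take the ε-closure:
From q1 via ε: add q13.
From q13 via ε: add q7.
From q7 via ε: add q9.
From q9 via ε: add q4.
No new states can be added; the closed set is {q1, q4, q7, q9, q10, q12, q13}.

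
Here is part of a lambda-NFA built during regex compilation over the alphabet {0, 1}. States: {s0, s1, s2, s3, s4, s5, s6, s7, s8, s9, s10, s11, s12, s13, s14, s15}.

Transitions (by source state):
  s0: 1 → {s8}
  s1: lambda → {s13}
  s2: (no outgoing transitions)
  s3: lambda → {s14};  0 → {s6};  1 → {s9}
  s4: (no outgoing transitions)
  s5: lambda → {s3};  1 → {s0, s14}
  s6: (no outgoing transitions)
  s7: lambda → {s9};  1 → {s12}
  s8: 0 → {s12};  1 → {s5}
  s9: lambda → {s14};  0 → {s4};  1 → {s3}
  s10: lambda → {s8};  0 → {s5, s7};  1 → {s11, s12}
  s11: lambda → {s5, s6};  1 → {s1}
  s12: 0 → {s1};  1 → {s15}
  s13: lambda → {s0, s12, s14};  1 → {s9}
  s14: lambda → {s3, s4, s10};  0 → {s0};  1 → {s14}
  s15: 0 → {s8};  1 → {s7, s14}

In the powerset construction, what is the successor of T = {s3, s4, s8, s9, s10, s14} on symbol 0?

s3 on 0 → {s6}.
s8 on 0 → {s12}.
s9 on 0 → {s4}.
s10 on 0 → {s5, s7}.
s14 on 0 → {s0}.
No 0-transition from s4.
Union after reading 0: {s0, s4, s5, s6, s7, s12}.
Now take the lambda-closure:
From s5 via lambda: add s3.
From s7 via lambda: add s9.
From s3 via lambda: add s14.
From s14 via lambda: add s10.
From s10 via lambda: add s8.
No new states can be added; the closed set is {s0, s3, s4, s5, s6, s7, s8, s9, s10, s12, s14}.

{s0, s3, s4, s5, s6, s7, s8, s9, s10, s12, s14}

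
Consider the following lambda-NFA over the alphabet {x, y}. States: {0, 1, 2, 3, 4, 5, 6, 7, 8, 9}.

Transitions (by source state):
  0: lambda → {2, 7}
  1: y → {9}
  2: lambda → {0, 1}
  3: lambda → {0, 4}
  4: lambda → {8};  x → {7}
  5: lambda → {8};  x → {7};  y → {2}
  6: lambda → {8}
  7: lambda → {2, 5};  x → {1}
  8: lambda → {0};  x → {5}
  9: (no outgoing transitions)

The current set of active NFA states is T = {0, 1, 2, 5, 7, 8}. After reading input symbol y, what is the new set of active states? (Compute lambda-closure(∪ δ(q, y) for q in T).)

{0, 1, 2, 5, 7, 8, 9}

1 on y → {9}.
5 on y → {2}.
No y-transition from 0, 2, 7, 8.
Union after reading y: {2, 9}.
Now take the lambda-closure:
From 2 via lambda: add 0, 1.
From 0 via lambda: add 7.
From 7 via lambda: add 5.
From 5 via lambda: add 8.
No new states can be added; the closed set is {0, 1, 2, 5, 7, 8, 9}.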